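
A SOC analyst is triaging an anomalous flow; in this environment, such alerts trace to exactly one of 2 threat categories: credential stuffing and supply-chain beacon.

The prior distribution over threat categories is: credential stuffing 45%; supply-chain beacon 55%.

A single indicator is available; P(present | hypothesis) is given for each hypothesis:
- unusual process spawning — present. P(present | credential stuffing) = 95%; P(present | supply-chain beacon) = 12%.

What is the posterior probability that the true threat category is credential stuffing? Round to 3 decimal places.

For each hypothesis, the unnormalized posterior weight is prior × likelihood:
  credential stuffing: 0.45 × 0.95 = 0.4275
  supply-chain beacon: 0.55 × 0.12 = 0.066
The unnormalized weights sum to 0.4935.
P(credential stuffing | evidence) = 0.4275 / 0.4935 ≈ 0.866.

0.866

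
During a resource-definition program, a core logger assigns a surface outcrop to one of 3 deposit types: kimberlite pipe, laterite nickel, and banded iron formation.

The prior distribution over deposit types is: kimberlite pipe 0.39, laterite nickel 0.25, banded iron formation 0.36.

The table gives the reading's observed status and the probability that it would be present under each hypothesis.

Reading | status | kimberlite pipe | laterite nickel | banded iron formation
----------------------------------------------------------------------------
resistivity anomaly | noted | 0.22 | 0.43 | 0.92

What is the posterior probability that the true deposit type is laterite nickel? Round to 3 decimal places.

For each hypothesis, the unnormalized posterior weight is prior × likelihood:
  kimberlite pipe: 0.39 × 0.22 = 0.0858
  laterite nickel: 0.25 × 0.43 = 0.1075
  banded iron formation: 0.36 × 0.92 = 0.3312
Normalizing constant Z = 0.0858 + 0.1075 + 0.3312 = 0.5245.
P(laterite nickel | evidence) = 0.1075 / 0.5245 ≈ 0.205.

0.205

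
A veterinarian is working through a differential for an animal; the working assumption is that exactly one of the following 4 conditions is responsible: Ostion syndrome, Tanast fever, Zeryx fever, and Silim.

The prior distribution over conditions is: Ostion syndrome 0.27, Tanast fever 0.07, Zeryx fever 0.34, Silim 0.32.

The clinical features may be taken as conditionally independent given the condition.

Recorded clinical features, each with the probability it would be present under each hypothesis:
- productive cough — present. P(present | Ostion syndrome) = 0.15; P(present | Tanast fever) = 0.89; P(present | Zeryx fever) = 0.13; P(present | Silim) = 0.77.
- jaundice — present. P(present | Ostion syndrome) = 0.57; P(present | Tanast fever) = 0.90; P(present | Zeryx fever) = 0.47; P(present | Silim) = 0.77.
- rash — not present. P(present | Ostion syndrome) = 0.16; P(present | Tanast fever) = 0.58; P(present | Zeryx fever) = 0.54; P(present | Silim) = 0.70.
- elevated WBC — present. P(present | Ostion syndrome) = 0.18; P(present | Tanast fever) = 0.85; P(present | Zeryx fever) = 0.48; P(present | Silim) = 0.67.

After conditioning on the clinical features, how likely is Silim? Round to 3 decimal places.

Multiply each prior by the joint likelihood of the clinical feature pattern (using 1 − P(present | H) for each absent clinical feature):
  Ostion syndrome: 0.27 × 0.15 × 0.57 × (1 − 0.16) × 0.18 = 0.0034905
  Tanast fever: 0.07 × 0.89 × 0.90 × (1 − 0.58) × 0.85 = 0.020017
  Zeryx fever: 0.34 × 0.13 × 0.47 × (1 − 0.54) × 0.48 = 0.0045869
  Silim: 0.32 × 0.77 × 0.77 × (1 − 0.70) × 0.67 = 0.038135
The unnormalized weights sum to 0.06623.
P(Silim | evidence) = 0.038135 / 0.06623 ≈ 0.576.

0.576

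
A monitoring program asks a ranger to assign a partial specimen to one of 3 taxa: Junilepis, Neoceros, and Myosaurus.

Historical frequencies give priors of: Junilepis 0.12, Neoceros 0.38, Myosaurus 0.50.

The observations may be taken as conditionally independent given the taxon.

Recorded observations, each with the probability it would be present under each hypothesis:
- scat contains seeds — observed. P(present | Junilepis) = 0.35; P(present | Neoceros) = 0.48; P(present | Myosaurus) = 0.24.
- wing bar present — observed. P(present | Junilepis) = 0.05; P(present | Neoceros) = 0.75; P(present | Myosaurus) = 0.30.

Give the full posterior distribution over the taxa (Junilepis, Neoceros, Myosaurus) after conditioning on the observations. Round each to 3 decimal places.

0.012, 0.782, 0.206

For each hypothesis, the unnormalized posterior weight is prior × product of the observation likelihoods:
  Junilepis: 0.12 × 0.35 × 0.05 = 0.0021
  Neoceros: 0.38 × 0.48 × 0.75 = 0.1368
  Myosaurus: 0.50 × 0.24 × 0.30 = 0.036
Normalizing constant Z = 0.0021 + 0.1368 + 0.036 = 0.1749.
P(Junilepis | evidence) = 0.0021 / 0.1749 ≈ 0.012
P(Neoceros | evidence) = 0.1368 / 0.1749 ≈ 0.782
P(Myosaurus | evidence) = 0.036 / 0.1749 ≈ 0.206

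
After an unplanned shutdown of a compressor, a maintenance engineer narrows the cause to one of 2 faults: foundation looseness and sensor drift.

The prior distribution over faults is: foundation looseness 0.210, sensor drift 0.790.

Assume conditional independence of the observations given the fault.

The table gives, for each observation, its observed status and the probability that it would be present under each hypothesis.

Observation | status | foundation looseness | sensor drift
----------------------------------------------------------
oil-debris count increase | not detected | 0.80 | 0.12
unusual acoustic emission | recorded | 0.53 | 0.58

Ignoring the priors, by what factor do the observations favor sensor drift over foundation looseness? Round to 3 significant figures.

4.82

Take the product of per-observation likelihoods under each hypothesis (using 1 − P(present | H) for each absent observation), then divide.
  sensor drift: (1 − 0.12) × 0.58 = 0.5104
  foundation looseness: (1 − 0.80) × 0.53 = 0.106
Bayes factor = 0.5104 / 0.106 ≈ 4.82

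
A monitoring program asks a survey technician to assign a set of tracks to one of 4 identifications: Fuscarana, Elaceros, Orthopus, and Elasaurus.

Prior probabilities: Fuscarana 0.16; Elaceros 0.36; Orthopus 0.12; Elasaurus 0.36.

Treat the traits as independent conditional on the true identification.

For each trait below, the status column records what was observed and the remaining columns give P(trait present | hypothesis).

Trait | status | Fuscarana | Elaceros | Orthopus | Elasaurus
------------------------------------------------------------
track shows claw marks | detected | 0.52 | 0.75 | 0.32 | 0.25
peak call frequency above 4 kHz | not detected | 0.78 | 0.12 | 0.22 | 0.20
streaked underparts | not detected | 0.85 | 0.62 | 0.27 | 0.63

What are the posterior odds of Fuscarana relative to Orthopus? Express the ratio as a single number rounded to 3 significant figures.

Unnormalized posterior weight (prior times the trait likelihoods) for each of the two hypotheses (using 1 − P(present | H) for each absent trait):
  Fuscarana: 0.16 × 0.52 × (1 − 0.78) × (1 − 0.85) = 0.0027456
  Orthopus: 0.12 × 0.32 × (1 − 0.22) × (1 − 0.27) = 0.021865
Odds(Fuscarana : Orthopus) = 0.0027456 / 0.021865 ≈ 0.126.

0.126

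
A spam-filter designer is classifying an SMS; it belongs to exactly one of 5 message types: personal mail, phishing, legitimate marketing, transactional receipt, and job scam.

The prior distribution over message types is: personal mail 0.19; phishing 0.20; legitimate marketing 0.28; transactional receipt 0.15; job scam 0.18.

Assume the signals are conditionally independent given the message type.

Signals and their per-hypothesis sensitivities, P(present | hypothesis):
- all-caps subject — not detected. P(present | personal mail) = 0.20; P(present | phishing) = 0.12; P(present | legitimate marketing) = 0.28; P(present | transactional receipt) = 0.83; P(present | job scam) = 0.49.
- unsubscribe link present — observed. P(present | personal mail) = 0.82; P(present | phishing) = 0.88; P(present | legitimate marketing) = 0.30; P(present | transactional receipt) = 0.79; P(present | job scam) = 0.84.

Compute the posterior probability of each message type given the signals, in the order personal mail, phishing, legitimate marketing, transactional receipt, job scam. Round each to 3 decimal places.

0.285, 0.354, 0.138, 0.046, 0.176

For each hypothesis, the unnormalized posterior weight is prior × product of the signal likelihoods (using 1 − P(present | H) for each absent signal):
  personal mail: 0.19 × (1 − 0.20) × 0.82 = 0.12464
  phishing: 0.20 × (1 − 0.12) × 0.88 = 0.15488
  legitimate marketing: 0.28 × (1 − 0.28) × 0.30 = 0.06048
  transactional receipt: 0.15 × (1 − 0.83) × 0.79 = 0.020145
  job scam: 0.18 × (1 − 0.49) × 0.84 = 0.077112
The unnormalized weights sum to 0.43726.
P(personal mail | evidence) = 0.12464 / 0.43726 ≈ 0.285
P(phishing | evidence) = 0.15488 / 0.43726 ≈ 0.354
P(legitimate marketing | evidence) = 0.06048 / 0.43726 ≈ 0.138
P(transactional receipt | evidence) = 0.020145 / 0.43726 ≈ 0.046
P(job scam | evidence) = 0.077112 / 0.43726 ≈ 0.176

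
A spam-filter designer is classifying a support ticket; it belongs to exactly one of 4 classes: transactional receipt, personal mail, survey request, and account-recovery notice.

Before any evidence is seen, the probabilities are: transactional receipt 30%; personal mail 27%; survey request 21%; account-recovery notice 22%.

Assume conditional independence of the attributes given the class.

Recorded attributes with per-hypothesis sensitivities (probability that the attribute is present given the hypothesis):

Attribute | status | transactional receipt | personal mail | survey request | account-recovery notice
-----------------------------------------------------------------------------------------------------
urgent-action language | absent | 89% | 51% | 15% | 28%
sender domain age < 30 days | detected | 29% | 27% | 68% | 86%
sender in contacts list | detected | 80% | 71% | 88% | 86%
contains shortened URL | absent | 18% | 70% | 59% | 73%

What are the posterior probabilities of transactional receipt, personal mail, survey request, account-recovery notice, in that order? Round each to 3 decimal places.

0.070, 0.085, 0.490, 0.354

For each hypothesis, the unnormalized posterior weight is prior × product of the attribute likelihoods (using 1 − P(present | H) for each absent attribute):
  transactional receipt: 0.30 × (1 − 0.89) × 0.29 × 0.80 × (1 − 0.18) = 0.0062779
  personal mail: 0.27 × (1 − 0.51) × 0.27 × 0.71 × (1 − 0.70) = 0.0076086
  survey request: 0.21 × (1 − 0.15) × 0.68 × 0.88 × (1 − 0.59) = 0.043794
  account-recovery notice: 0.22 × (1 − 0.28) × 0.86 × 0.86 × (1 − 0.73) = 0.031631
Marginal likelihood of the evidence = 0.089312.
P(transactional receipt | evidence) = 0.0062779 / 0.089312 ≈ 0.070
P(personal mail | evidence) = 0.0076086 / 0.089312 ≈ 0.085
P(survey request | evidence) = 0.043794 / 0.089312 ≈ 0.490
P(account-recovery notice | evidence) = 0.031631 / 0.089312 ≈ 0.354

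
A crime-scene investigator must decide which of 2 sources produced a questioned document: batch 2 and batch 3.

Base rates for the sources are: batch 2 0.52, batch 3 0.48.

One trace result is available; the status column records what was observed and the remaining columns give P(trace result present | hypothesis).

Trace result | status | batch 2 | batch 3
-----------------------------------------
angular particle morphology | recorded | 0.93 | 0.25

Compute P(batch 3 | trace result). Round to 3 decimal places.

0.199

For each hypothesis, the unnormalized posterior weight is prior × likelihood:
  batch 2: 0.52 × 0.93 = 0.4836
  batch 3: 0.48 × 0.25 = 0.12
Normalizing constant Z = 0.4836 + 0.12 = 0.6036.
P(batch 3 | evidence) = 0.12 / 0.6036 ≈ 0.199.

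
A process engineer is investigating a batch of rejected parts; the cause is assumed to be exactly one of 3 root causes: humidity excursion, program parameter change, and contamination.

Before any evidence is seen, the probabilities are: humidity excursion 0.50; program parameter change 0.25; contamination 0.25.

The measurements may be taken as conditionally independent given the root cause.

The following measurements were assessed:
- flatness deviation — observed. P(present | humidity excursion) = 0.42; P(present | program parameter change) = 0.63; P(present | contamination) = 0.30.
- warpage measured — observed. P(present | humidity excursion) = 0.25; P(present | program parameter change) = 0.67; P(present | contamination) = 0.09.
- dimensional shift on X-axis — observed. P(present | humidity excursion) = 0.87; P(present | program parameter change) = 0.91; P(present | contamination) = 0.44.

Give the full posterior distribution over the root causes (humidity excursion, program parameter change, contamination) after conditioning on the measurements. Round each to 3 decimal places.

0.316, 0.664, 0.021

Multiply each prior by the joint likelihood of the measurement pattern:
  humidity excursion: 0.50 × 0.42 × 0.25 × 0.87 = 0.045675
  program parameter change: 0.25 × 0.63 × 0.67 × 0.91 = 0.096028
  contamination: 0.25 × 0.30 × 0.09 × 0.44 = 0.00297
The unnormalized weights sum to 0.14467.
P(humidity excursion | evidence) = 0.045675 / 0.14467 ≈ 0.316
P(program parameter change | evidence) = 0.096028 / 0.14467 ≈ 0.664
P(contamination | evidence) = 0.00297 / 0.14467 ≈ 0.021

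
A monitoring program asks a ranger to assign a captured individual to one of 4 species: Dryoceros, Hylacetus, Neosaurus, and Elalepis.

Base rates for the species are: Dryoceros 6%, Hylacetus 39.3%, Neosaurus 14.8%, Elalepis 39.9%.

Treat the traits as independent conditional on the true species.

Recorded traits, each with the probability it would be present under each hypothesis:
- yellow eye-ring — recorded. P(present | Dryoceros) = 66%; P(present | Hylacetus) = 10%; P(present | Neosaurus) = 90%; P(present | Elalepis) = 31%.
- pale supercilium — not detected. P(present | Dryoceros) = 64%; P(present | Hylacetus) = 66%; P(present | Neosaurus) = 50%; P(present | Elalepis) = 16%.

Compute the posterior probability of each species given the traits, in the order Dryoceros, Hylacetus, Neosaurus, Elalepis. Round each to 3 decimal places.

For each hypothesis, the unnormalized posterior weight is prior × product of the trait likelihoods (using 1 − P(present | H) for each absent trait):
  Dryoceros: 0.060 × 0.66 × (1 − 0.64) = 0.014256
  Hylacetus: 0.393 × 0.10 × (1 − 0.66) = 0.013362
  Neosaurus: 0.148 × 0.90 × (1 − 0.50) = 0.0666
  Elalepis: 0.399 × 0.31 × (1 − 0.16) = 0.1039
Normalizing constant Z = 0.014256 + 0.013362 + 0.0666 + 0.1039 = 0.19812.
P(Dryoceros | evidence) = 0.014256 / 0.19812 ≈ 0.072
P(Hylacetus | evidence) = 0.013362 / 0.19812 ≈ 0.067
P(Neosaurus | evidence) = 0.0666 / 0.19812 ≈ 0.336
P(Elalepis | evidence) = 0.1039 / 0.19812 ≈ 0.524

0.072, 0.067, 0.336, 0.524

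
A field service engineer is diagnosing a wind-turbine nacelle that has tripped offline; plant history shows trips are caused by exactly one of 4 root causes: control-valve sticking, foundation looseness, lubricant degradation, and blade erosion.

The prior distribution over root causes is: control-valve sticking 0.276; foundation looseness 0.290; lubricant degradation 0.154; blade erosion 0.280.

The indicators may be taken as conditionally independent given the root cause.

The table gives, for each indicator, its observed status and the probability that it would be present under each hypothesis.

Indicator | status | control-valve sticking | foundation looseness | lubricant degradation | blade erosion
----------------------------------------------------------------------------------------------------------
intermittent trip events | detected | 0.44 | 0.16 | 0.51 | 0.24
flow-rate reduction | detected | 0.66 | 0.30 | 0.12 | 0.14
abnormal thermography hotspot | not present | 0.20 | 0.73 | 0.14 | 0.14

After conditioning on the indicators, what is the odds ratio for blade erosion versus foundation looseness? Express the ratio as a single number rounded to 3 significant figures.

2.15

Posterior odds equal prior odds times the likelihood ratio; only the two competing hypotheses matter (using 1 − P(present | H) for each absent indicator).
  blade erosion: 0.280 × 0.24 × 0.14 × (1 − 0.14) = 0.0080909
  foundation looseness: 0.290 × 0.16 × 0.30 × (1 − 0.73) = 0.0037584
Odds(blade erosion : foundation looseness) = 0.0080909 / 0.0037584 ≈ 2.15.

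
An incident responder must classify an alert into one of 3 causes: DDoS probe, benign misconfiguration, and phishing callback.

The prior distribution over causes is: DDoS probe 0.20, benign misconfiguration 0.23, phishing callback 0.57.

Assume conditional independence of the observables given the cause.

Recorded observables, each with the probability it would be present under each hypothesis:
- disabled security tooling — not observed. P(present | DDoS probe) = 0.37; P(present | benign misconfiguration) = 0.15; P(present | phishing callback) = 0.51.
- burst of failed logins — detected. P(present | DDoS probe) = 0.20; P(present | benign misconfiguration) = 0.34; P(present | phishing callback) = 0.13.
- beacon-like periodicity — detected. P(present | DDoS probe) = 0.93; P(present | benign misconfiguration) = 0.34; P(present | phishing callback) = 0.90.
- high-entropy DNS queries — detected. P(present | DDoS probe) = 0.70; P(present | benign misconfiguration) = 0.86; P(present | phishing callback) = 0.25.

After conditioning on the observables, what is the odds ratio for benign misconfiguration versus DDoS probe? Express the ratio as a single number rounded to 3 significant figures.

1.18

The normalizing constant cancels in an odds ratio, so compute prior × likelihood for the two hypotheses only (using 1 − P(present | H) for each absent observable):
  benign misconfiguration: 0.23 × (1 − 0.15) × 0.34 × 0.34 × 0.86 = 0.019436
  DDoS probe: 0.20 × (1 − 0.37) × 0.20 × 0.93 × 0.70 = 0.016405
Odds(benign misconfiguration : DDoS probe) = 0.019436 / 0.016405 ≈ 1.18.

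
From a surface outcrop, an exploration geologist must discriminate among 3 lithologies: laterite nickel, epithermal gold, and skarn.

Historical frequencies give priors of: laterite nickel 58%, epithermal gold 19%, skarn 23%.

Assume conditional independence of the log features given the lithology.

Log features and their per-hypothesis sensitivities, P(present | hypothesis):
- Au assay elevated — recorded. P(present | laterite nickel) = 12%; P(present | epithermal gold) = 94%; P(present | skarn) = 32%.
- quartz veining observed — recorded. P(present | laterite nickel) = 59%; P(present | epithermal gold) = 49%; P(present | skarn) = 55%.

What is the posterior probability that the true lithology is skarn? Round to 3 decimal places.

0.239

For each hypothesis, the unnormalized posterior weight is prior × product of the log feature likelihoods:
  laterite nickel: 0.58 × 0.12 × 0.59 = 0.041064
  epithermal gold: 0.19 × 0.94 × 0.49 = 0.087514
  skarn: 0.23 × 0.32 × 0.55 = 0.04048
Normalizing constant Z = 0.041064 + 0.087514 + 0.04048 = 0.16906.
P(skarn | evidence) = 0.04048 / 0.16906 ≈ 0.239.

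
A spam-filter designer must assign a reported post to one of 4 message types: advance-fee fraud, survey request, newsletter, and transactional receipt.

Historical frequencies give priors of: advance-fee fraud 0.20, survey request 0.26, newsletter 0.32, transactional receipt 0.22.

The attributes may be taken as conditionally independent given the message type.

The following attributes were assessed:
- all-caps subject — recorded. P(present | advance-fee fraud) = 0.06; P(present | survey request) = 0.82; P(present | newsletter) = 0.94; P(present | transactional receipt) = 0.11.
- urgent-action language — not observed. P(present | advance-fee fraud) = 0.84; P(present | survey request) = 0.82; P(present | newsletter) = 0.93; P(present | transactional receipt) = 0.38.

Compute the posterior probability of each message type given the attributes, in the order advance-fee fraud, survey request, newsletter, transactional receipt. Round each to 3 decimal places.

By Bayes' rule with conditional independence, the unnormalized weight for each hypothesis is prior × ∏ likelihoods (using 1 − P(present | H) for each absent attribute):
  advance-fee fraud: 0.20 × 0.06 × (1 − 0.84) = 0.00192
  survey request: 0.26 × 0.82 × (1 − 0.82) = 0.038376
  newsletter: 0.32 × 0.94 × (1 − 0.93) = 0.021056
  transactional receipt: 0.22 × 0.11 × (1 − 0.38) = 0.015004
Normalizing constant Z = 0.00192 + 0.038376 + 0.021056 + 0.015004 = 0.076356.
P(advance-fee fraud | evidence) = 0.00192 / 0.076356 ≈ 0.025
P(survey request | evidence) = 0.038376 / 0.076356 ≈ 0.503
P(newsletter | evidence) = 0.021056 / 0.076356 ≈ 0.276
P(transactional receipt | evidence) = 0.015004 / 0.076356 ≈ 0.197

0.025, 0.503, 0.276, 0.197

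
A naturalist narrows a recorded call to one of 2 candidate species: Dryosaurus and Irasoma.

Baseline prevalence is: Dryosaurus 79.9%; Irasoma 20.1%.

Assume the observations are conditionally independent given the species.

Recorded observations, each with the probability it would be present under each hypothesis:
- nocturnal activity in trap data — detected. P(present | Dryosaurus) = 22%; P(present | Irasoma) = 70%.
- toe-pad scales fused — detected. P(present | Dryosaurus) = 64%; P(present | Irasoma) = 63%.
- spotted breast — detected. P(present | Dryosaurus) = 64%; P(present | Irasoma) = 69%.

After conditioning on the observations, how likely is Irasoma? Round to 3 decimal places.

0.459

By Bayes' rule with conditional independence, the unnormalized weight for each hypothesis is prior × ∏ likelihoods:
  Dryosaurus: 0.799 × 0.22 × 0.64 × 0.64 = 0.071999
  Irasoma: 0.201 × 0.70 × 0.63 × 0.69 = 0.061162
Normalizing constant Z = 0.071999 + 0.061162 = 0.13316.
P(Irasoma | evidence) = 0.061162 / 0.13316 ≈ 0.459.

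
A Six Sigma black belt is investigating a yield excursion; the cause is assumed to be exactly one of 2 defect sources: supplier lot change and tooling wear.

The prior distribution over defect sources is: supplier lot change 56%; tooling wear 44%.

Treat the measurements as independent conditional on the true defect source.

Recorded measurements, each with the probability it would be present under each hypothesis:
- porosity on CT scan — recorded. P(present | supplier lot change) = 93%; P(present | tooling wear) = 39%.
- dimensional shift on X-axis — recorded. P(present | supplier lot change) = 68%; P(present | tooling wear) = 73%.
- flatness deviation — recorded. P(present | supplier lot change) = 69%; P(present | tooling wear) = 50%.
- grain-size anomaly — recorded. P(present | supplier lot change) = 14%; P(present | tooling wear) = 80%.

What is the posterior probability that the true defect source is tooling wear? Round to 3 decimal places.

By Bayes' rule with conditional independence, the unnormalized weight for each hypothesis is prior × ∏ likelihoods:
  supplier lot change: 0.56 × 0.93 × 0.68 × 0.69 × 0.14 = 0.03421
  tooling wear: 0.44 × 0.39 × 0.73 × 0.50 × 0.80 = 0.050107
The unnormalized weights sum to 0.084318.
P(tooling wear | evidence) = 0.050107 / 0.084318 ≈ 0.594.

0.594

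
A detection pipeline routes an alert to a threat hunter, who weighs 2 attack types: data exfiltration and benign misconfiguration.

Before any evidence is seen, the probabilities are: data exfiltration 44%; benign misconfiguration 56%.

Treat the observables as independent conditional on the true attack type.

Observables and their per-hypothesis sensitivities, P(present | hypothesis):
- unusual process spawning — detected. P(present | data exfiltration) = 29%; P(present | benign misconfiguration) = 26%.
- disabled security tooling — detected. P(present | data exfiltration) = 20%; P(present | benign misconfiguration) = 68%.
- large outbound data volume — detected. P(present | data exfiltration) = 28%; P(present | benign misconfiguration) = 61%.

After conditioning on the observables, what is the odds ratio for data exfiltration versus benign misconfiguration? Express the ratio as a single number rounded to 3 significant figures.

The normalizing constant cancels in an odds ratio, so compute prior × likelihood for the two hypotheses only:
  data exfiltration: 0.44 × 0.29 × 0.20 × 0.28 = 0.0071456
  benign misconfiguration: 0.56 × 0.26 × 0.68 × 0.61 = 0.060395
Posterior odds = 0.0071456 / 0.060395 ≈ 0.118.

0.118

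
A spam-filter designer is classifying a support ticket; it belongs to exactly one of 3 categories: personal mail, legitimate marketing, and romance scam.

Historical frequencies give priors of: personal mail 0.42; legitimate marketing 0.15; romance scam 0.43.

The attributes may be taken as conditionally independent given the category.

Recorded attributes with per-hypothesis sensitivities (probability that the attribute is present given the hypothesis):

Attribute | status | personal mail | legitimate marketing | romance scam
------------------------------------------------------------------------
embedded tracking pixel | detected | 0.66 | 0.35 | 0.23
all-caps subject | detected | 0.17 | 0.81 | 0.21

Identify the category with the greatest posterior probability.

By Bayes' rule with conditional independence, the unnormalized weight for each hypothesis is prior × ∏ likelihoods:
  personal mail: 0.42 × 0.66 × 0.17 = 0.047124
  legitimate marketing: 0.15 × 0.35 × 0.81 = 0.042525
  romance scam: 0.43 × 0.23 × 0.21 = 0.020769
Marginal likelihood of the evidence = 0.11042.
P(personal mail | evidence) ≈ 0.047124 / 0.11042 ≈ 0.427
P(legitimate marketing | evidence) ≈ 0.042525 / 0.11042 ≈ 0.385
P(romance scam | evidence) ≈ 0.020769 / 0.11042 ≈ 0.188
The largest is 0.427, so personal mail is most probable.

personal mail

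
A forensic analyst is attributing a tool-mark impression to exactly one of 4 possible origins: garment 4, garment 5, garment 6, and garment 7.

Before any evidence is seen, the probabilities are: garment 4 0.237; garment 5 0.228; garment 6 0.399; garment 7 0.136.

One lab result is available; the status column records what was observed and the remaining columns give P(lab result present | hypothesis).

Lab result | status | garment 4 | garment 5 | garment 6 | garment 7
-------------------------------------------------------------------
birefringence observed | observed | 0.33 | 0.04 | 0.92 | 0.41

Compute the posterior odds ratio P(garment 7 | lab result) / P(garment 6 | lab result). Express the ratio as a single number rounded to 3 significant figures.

0.152

Posterior odds equal prior odds times the likelihood ratio; only the two competing hypotheses matter.
  garment 7: 0.136 × 0.41 = 0.05576
  garment 6: 0.399 × 0.92 = 0.36708
Odds(garment 7 : garment 6) = 0.05576 / 0.36708 ≈ 0.152.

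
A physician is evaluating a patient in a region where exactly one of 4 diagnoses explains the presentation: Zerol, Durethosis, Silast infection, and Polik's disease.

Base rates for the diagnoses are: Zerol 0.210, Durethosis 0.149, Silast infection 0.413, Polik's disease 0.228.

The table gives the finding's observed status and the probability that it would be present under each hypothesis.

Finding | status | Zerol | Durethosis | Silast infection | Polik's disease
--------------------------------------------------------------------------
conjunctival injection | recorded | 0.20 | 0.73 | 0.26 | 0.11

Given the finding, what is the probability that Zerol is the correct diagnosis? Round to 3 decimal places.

For each hypothesis, the unnormalized posterior weight is prior × likelihood:
  Zerol: 0.210 × 0.20 = 0.042
  Durethosis: 0.149 × 0.73 = 0.10877
  Silast infection: 0.413 × 0.26 = 0.10738
  Polik's disease: 0.228 × 0.11 = 0.02508
The unnormalized weights sum to 0.28323.
P(Zerol | evidence) = 0.042 / 0.28323 ≈ 0.148.

0.148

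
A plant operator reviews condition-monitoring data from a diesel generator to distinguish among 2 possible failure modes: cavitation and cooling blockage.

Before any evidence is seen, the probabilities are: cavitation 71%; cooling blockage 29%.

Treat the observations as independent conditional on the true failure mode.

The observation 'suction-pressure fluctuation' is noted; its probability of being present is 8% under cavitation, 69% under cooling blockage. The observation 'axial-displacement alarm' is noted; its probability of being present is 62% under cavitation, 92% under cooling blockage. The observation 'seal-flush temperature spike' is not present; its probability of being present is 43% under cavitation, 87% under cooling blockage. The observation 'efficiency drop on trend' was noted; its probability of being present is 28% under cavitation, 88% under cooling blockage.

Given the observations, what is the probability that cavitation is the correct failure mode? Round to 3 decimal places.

By Bayes' rule with conditional independence, the unnormalized weight for each hypothesis is prior × ∏ likelihoods (using 1 − P(present | H) for each absent observation):
  cavitation: 0.71 × 0.08 × 0.62 × (1 − 0.43) × 0.28 = 0.0056205
  cooling blockage: 0.29 × 0.69 × 0.92 × (1 − 0.87) × 0.88 = 0.02106
Marginal likelihood of the evidence = 0.026681.
P(cavitation | evidence) = 0.0056205 / 0.026681 ≈ 0.211.

0.211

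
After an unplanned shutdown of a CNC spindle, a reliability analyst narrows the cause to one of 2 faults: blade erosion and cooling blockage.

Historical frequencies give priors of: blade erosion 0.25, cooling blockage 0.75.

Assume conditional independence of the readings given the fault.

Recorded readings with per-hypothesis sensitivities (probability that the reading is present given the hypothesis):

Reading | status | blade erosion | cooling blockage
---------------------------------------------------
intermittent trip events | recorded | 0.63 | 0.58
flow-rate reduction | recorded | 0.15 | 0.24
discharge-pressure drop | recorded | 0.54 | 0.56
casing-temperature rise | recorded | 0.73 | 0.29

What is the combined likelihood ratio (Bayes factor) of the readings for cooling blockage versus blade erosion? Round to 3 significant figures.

Take the product of per-reading likelihoods under each hypothesis, then divide.
  cooling blockage: 0.58 × 0.24 × 0.56 × 0.29 = 0.022606
  blade erosion: 0.63 × 0.15 × 0.54 × 0.73 = 0.037252
Bayes factor = 0.022606 / 0.037252 ≈ 0.607

0.607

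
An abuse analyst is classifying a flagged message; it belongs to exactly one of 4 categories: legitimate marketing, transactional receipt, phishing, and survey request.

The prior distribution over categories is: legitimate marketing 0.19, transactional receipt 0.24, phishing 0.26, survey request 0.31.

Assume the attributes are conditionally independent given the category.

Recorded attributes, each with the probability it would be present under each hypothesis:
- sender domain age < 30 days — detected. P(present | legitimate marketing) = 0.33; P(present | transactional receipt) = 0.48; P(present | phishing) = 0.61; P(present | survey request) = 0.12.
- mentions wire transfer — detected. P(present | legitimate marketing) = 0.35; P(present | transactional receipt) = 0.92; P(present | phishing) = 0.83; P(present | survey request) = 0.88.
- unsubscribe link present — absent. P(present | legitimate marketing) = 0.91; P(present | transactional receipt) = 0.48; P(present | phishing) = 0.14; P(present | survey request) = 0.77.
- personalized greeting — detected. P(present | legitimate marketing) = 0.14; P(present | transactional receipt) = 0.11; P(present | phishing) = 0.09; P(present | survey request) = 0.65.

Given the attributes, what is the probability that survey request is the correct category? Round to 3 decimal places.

For each hypothesis, the unnormalized posterior weight is prior × product of the attribute likelihoods (using 1 − P(present | H) for each absent attribute):
  legitimate marketing: 0.19 × 0.33 × 0.35 × (1 − 0.91) × 0.14 = 0.00027651
  transactional receipt: 0.24 × 0.48 × 0.92 × (1 − 0.48) × 0.11 = 0.0060623
  phishing: 0.26 × 0.61 × 0.83 × (1 − 0.14) × 0.09 = 0.010189
  survey request: 0.31 × 0.12 × 0.88 × (1 − 0.77) × 0.65 = 0.004894
Marginal likelihood of the evidence = 0.021422.
P(survey request | evidence) = 0.004894 / 0.021422 ≈ 0.228.

0.228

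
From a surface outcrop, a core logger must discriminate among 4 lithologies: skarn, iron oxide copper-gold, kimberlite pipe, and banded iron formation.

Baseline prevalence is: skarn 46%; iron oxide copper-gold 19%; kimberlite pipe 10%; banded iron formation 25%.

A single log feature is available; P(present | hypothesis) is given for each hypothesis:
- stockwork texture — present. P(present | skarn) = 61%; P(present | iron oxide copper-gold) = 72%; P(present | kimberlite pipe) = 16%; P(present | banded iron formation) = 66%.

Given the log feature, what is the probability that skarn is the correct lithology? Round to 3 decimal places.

Multiply each prior by the likelihood of the log feature:
  skarn: 0.46 × 0.61 = 0.2806
  iron oxide copper-gold: 0.19 × 0.72 = 0.1368
  kimberlite pipe: 0.10 × 0.16 = 0.016
  banded iron formation: 0.25 × 0.66 = 0.165
Marginal likelihood of the evidence = 0.5984.
P(skarn | evidence) = 0.2806 / 0.5984 ≈ 0.469.

0.469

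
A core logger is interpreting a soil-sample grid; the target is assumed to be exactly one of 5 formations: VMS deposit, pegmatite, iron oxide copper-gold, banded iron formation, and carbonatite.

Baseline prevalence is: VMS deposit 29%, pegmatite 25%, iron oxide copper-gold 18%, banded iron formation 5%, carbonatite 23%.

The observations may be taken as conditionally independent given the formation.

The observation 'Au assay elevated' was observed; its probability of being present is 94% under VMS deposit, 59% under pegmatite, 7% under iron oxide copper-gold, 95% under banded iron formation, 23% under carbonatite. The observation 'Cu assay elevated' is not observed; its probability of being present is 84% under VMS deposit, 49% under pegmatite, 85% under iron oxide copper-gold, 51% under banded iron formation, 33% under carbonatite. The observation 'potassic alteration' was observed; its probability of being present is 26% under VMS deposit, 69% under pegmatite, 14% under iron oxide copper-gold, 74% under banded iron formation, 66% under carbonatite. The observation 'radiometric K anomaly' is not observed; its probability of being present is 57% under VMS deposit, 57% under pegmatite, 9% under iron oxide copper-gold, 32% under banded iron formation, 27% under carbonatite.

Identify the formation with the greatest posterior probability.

pegmatite

By Bayes' rule with conditional independence, the unnormalized weight for each hypothesis is prior × ∏ likelihoods (using 1 − P(present | H) for each absent observation):
  VMS deposit: 0.29 × 0.94 × (1 − 0.84) × 0.26 × (1 − 0.57) = 0.0048763
  pegmatite: 0.25 × 0.59 × (1 − 0.49) × 0.69 × (1 − 0.57) = 0.022319
  iron oxide copper-gold: 0.18 × 0.07 × (1 − 0.85) × 0.14 × (1 − 0.09) = 0.00024079
  banded iron formation: 0.05 × 0.95 × (1 − 0.51) × 0.74 × (1 − 0.32) = 0.011712
  carbonatite: 0.23 × 0.23 × (1 − 0.33) × 0.66 × (1 − 0.27) = 0.017076
Marginal likelihood of the evidence = 0.056225.
P(VMS deposit | evidence) ≈ 0.0048763 / 0.056225 ≈ 0.087
P(pegmatite | evidence) ≈ 0.022319 / 0.056225 ≈ 0.397
P(iron oxide copper-gold | evidence) ≈ 0.00024079 / 0.056225 ≈ 0.004
P(banded iron formation | evidence) ≈ 0.011712 / 0.056225 ≈ 0.208
P(carbonatite | evidence) ≈ 0.017076 / 0.056225 ≈ 0.304
The largest is 0.397, so pegmatite is most probable.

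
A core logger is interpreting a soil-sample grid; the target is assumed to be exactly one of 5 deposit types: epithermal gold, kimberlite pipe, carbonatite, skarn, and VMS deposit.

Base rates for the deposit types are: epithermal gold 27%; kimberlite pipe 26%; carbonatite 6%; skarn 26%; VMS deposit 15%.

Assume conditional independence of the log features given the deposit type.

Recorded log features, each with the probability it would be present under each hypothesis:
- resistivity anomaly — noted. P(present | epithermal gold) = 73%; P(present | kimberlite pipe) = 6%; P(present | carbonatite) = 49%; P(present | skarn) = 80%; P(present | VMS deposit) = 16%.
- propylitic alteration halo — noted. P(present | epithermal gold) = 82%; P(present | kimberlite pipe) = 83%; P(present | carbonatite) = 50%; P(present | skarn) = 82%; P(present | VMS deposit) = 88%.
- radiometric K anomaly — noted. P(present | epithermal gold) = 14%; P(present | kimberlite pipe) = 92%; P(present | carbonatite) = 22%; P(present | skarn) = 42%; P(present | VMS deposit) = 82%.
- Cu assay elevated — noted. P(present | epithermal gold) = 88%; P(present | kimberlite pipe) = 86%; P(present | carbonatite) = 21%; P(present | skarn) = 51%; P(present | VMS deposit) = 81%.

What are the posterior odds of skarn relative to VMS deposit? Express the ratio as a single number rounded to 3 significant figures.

Posterior odds equal prior odds times the likelihood ratio; only the two competing hypotheses matter.
  skarn: 0.26 × 0.80 × 0.82 × 0.42 × 0.51 = 0.036534
  VMS deposit: 0.15 × 0.16 × 0.88 × 0.82 × 0.81 = 0.014028
Posterior odds = 0.036534 / 0.014028 ≈ 2.60.

2.60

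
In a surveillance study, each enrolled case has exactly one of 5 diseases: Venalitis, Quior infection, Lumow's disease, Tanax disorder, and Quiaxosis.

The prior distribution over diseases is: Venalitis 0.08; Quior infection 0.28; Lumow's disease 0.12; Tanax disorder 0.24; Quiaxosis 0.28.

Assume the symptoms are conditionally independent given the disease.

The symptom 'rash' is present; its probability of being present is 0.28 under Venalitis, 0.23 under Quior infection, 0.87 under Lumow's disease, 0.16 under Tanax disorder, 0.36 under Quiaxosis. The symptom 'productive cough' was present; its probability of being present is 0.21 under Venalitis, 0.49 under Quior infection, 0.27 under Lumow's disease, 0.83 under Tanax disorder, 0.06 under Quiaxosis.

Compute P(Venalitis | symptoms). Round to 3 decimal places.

By Bayes' rule with conditional independence, the unnormalized weight for each hypothesis is prior × ∏ likelihoods:
  Venalitis: 0.08 × 0.28 × 0.21 = 0.004704
  Quior infection: 0.28 × 0.23 × 0.49 = 0.031556
  Lumow's disease: 0.12 × 0.87 × 0.27 = 0.028188
  Tanax disorder: 0.24 × 0.16 × 0.83 = 0.031872
  Quiaxosis: 0.28 × 0.36 × 0.06 = 0.006048
Normalizing constant Z = 0.004704 + 0.031556 + 0.028188 + 0.031872 + 0.006048 = 0.10237.
P(Venalitis | evidence) = 0.004704 / 0.10237 ≈ 0.046.

0.046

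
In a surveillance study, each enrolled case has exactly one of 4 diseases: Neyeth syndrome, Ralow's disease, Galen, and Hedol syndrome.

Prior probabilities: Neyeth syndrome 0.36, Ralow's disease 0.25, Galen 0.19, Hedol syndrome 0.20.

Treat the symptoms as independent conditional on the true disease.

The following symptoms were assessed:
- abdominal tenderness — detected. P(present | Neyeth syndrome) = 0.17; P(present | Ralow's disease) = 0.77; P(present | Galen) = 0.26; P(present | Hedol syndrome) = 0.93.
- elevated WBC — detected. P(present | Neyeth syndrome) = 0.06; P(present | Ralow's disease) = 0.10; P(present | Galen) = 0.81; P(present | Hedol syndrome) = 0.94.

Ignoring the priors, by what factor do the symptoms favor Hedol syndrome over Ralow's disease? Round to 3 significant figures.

11.4

Joint likelihood of the symptom pattern under each hypothesis:
  Hedol syndrome: 0.93 × 0.94 = 0.8742
  Ralow's disease: 0.77 × 0.10 = 0.077
Bayes factor = 0.8742 / 0.077 ≈ 11.4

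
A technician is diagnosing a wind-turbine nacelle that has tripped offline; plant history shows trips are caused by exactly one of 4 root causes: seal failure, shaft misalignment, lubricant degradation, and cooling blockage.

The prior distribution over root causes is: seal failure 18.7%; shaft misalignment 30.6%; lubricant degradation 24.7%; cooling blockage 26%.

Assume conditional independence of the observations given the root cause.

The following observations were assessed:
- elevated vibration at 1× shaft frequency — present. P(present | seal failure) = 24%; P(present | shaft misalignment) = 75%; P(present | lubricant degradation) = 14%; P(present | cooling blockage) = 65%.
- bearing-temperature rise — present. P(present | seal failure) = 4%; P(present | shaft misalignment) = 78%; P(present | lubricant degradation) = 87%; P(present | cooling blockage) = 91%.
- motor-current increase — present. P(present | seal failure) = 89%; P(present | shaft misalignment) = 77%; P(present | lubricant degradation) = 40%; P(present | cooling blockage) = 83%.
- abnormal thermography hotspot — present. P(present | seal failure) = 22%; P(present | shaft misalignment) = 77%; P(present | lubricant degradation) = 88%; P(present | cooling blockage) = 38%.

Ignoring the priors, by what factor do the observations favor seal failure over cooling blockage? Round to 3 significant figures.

The Bayes factor is the ratio of the joint likelihoods of the evidence pattern under the two hypotheses.
  seal failure: 0.24 × 0.04 × 0.89 × 0.22 = 0.0018797
  cooling blockage: 0.65 × 0.91 × 0.83 × 0.38 = 0.18656
Bayes factor = 0.0018797 / 0.18656 ≈ 0.0101

0.0101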